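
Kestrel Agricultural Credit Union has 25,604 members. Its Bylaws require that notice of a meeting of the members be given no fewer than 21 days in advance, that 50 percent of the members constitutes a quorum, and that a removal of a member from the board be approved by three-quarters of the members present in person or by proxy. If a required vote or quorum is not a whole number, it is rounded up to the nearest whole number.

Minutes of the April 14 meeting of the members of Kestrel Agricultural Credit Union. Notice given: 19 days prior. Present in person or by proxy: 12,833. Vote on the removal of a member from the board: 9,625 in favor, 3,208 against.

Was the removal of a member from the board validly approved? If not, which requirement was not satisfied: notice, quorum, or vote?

Invalid — notice requirement not satisfied.

Notice: 19 days given; 21 required. Not satisfied.
Quorum: 50% of 25,604 = 12,802; 12,833 present. Satisfied.
Vote: requires three-fourths of those present (12,833); 3/4 of 12833 = 9624.75, rounded up to 9625, so 9,625 needed; 9,625 in favor. Satisfied.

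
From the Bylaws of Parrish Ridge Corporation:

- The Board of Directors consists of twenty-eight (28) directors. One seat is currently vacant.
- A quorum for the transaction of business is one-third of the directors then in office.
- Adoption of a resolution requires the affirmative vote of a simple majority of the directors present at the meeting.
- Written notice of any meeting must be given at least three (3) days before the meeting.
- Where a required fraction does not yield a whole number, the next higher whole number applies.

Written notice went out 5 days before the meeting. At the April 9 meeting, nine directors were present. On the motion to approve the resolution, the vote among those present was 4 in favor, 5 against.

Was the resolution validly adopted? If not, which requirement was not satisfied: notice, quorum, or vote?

Invalid — vote requirement not satisfied.

Notice: 5 days given; 3 required (5 ≥ 3). Satisfied.
Quorum: 9 present; quorum is 9. Satisfied.
Vote: the resolution requires a majority of the directors present (9). A majority of 9 is 5, so 5 affirmative votes are needed; 4 voted in favor. Not satisfied.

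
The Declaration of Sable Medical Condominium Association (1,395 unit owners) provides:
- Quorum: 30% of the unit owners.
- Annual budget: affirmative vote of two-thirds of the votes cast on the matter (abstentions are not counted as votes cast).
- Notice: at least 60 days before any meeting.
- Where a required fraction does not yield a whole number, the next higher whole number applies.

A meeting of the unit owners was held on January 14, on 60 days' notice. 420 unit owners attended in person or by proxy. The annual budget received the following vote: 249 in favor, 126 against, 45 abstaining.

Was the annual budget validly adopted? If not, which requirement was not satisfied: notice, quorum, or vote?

Invalid — vote requirement not satisfied.

Notice: 60 days given; 60 required. Satisfied.
Quorum: 30% of 1,395 = 418.50, rounded up to 419; 420 present. Satisfied.
Vote: requires two-thirds of the votes cast (420 − 45 abstaining = 375); 2/3 of 375 = 250, so 250 needed; 249 in favor. Not satisfied.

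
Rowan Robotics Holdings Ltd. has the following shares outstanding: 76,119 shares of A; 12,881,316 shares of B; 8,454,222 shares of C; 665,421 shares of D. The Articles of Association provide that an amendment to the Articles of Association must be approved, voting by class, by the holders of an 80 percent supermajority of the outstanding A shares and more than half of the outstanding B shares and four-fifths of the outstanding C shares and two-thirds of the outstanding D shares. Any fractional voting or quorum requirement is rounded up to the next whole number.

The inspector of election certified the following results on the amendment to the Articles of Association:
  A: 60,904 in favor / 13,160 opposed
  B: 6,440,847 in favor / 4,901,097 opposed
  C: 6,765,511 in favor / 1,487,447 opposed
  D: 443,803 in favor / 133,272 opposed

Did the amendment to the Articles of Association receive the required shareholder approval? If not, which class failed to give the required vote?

A: 4/5 of 76119 = 60895.20, rounded up to 60896; 60,896 required, 60,904 in favor — approved.
B: a majority of 12881316 is 6440659; 6,440,659 required, 6,440,847 in favor — approved.
C: 4/5 of 8454222 = 6763377.60, rounded up to 6763378; 6,763,378 required, 6,765,511 in favor — approved.
D: 2/3 of 665421 = 443614; 443,614 required, 443,803 in favor — approved.

Approved — every class gave the required vote.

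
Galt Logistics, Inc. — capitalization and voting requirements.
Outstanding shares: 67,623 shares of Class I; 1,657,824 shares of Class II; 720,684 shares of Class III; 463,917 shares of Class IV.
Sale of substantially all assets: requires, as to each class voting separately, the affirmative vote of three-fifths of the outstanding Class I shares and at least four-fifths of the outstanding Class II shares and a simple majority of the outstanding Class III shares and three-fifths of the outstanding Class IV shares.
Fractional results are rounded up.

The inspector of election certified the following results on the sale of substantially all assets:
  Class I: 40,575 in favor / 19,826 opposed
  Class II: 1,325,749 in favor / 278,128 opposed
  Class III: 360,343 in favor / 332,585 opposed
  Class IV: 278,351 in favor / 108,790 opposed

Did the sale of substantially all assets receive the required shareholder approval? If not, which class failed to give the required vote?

Class I: 3/5 of 67623 = 40573.80, rounded up to 40574; 40,574 required, 40,575 in favor — approved.
Class II: 4/5 of 1657824 = 1326259.20, rounded up to 1326260; 1,326,260 required, 1,325,749 in favor — not approved.
Class III: a majority of 720684 is 360343; 360,343 required, 360,343 in favor — approved.
Class IV: 3/5 of 463917 = 278350.20, rounded up to 278351; 278,351 required, 278,351 in favor — approved.

Not approved — the Class II shares did not give the required vote.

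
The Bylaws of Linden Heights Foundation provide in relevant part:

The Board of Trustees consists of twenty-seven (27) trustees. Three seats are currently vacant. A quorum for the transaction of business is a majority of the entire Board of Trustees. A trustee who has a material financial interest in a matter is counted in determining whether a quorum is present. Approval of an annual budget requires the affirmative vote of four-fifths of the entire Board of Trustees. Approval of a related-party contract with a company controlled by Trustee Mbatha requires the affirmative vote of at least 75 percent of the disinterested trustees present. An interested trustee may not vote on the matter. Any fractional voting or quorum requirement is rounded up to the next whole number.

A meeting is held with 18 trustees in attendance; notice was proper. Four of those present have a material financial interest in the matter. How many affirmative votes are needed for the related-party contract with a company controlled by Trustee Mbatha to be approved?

11

The related-party contract with a company controlled by Trustee Mbatha requires three-fourths of the disinterested trustees present (18 − 4 = 14).
3/4 of 14 = 10.50, rounded up to 11.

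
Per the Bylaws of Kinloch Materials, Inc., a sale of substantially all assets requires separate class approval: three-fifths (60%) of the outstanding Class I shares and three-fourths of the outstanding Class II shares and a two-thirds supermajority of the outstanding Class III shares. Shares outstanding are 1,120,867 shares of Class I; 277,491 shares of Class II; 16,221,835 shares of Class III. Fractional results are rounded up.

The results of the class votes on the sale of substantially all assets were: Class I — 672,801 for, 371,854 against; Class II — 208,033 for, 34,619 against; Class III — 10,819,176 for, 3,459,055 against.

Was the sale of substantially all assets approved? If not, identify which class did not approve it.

Class I: 3/5 of 1120867 = 672520.20, rounded up to 672521; 672,521 required, 672,801 in favor — approved.
Class II: 3/4 of 277491 = 208118.25, rounded up to 208119; 208,119 required, 208,033 in favor — not approved.
Class III: 2/3 of 16221835 = 10814556.67, rounded up to 10814557; 10,814,557 required, 10,819,176 in favor — approved.

Not approved — the Class II shares did not give the required vote.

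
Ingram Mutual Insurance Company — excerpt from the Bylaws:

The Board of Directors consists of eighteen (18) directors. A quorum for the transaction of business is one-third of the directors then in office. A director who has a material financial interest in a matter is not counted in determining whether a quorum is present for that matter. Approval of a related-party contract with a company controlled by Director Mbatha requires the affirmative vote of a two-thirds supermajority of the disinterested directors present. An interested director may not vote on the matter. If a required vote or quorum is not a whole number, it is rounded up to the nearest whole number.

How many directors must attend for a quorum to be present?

1/3 of 18 = 6.

6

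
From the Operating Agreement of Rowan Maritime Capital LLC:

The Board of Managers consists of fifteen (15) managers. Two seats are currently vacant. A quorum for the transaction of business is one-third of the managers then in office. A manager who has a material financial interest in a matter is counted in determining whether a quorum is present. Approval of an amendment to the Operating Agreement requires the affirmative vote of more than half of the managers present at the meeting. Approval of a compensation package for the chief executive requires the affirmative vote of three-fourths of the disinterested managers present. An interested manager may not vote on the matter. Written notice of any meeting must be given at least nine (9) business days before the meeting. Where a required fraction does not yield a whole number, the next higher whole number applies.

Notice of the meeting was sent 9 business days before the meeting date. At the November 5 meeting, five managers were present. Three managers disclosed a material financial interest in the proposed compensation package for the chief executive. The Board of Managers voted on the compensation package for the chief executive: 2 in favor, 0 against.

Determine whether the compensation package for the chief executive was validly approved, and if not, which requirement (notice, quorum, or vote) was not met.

Notice: 9 business days given; 9 required (9 ≥ 9). Satisfied.
Quorum: 5 present (interested managers count toward quorum); quorum is 5. Satisfied.
Vote: the compensation package for the chief executive requires three-fourths of the disinterested managers present (5 − 3 = 2). 3/4 of 2 = 1.50, rounded up to 2, so 2 affirmative votes are needed; 2 voted in favor. Satisfied.

Valid — all requirements satisfied.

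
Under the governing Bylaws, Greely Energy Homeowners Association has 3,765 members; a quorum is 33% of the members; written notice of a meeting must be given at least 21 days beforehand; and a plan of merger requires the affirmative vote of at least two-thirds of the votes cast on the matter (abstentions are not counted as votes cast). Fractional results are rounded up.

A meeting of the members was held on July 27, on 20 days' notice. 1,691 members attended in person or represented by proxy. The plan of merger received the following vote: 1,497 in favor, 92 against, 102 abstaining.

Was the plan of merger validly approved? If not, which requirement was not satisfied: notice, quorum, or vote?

Invalid — notice requirement not satisfied.

Notice: 20 days given; 21 required. Not satisfied.
Quorum: 33% of 3,765 = 1,242.45, rounded up to 1,243; 1,691 present. Satisfied.
Vote: requires two-thirds of the votes cast (1,691 − 102 abstaining = 1,589); 2/3 of 1589 = 1059.33, rounded up to 1060, so 1,060 needed; 1,497 in favor. Satisfied.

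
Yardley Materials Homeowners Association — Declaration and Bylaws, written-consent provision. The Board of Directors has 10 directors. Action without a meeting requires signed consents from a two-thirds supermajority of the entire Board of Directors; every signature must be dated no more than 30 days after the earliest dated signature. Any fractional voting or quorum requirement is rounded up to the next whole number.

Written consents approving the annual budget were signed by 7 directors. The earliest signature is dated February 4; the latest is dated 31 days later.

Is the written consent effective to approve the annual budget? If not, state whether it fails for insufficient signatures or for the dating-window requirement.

Signatures required: a two-thirds supermajority of 10 — 2/3 of 10 = 6.67, rounded up to 7, so 7 needed; 7 signed. Sufficient.
Dating window: the latest signature is 31 days after the earliest; the limit is 30 days. Outside the window.

Not effective — dating-window requirement not satisfied.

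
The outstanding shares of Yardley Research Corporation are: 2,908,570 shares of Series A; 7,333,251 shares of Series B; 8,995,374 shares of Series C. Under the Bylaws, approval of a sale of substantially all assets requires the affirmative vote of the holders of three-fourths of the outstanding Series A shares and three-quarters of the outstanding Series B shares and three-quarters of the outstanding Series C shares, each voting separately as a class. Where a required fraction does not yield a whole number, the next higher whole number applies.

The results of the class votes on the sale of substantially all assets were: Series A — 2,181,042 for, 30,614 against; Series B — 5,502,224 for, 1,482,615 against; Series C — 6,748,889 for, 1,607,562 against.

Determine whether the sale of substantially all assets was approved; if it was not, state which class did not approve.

Series A: 3/4 of 2908570 = 2181427.50, rounded up to 2181428; 2,181,428 required, 2,181,042 in favor — not approved.
Series B: 3/4 of 7333251 = 5499938.25, rounded up to 5499939; 5,499,939 required, 5,502,224 in favor — approved.
Series C: 3/4 of 8995374 = 6746530.50, rounded up to 6746531; 6,746,531 required, 6,748,889 in favor — approved.

Not approved — the Series A shares did not give the required vote.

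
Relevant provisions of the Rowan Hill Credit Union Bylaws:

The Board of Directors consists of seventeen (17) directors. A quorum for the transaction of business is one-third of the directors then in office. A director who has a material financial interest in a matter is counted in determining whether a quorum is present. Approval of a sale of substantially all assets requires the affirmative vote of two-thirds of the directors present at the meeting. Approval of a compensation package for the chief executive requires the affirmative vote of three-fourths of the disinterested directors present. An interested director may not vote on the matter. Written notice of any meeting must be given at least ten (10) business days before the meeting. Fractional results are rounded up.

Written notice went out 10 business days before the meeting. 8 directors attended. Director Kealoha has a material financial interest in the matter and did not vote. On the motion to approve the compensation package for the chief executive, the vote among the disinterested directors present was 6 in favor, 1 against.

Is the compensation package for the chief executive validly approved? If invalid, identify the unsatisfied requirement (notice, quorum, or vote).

Valid — all requirements satisfied.

Notice: 10 business days given; 10 required (10 ≥ 10). Satisfied.
Quorum: 8 present (interested directors count toward quorum); quorum is 6. Satisfied.
Vote: the compensation package for the chief executive requires three-fourths of the disinterested directors present (8 − 1 = 7). 3/4 of 7 = 5.25, rounded up to 6, so 6 affirmative votes are needed; 6 voted in favor. Satisfied.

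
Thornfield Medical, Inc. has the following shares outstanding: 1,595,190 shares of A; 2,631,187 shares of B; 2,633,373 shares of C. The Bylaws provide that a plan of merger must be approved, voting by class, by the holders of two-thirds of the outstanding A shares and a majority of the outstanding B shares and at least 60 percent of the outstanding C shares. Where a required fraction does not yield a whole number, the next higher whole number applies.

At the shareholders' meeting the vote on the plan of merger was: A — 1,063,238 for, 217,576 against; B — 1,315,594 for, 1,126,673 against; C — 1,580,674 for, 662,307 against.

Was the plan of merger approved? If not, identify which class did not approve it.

Not approved — the A shares did not give the required vote.

A: 2/3 of 1595190 = 1063460; 1,063,460 required, 1,063,238 in favor — not approved.
B: a majority of 2631187 is 1315594; 1,315,594 required, 1,315,594 in favor — approved.
C: 3/5 of 2633373 = 1580023.80, rounded up to 1580024; 1,580,024 required, 1,580,674 in favor — approved.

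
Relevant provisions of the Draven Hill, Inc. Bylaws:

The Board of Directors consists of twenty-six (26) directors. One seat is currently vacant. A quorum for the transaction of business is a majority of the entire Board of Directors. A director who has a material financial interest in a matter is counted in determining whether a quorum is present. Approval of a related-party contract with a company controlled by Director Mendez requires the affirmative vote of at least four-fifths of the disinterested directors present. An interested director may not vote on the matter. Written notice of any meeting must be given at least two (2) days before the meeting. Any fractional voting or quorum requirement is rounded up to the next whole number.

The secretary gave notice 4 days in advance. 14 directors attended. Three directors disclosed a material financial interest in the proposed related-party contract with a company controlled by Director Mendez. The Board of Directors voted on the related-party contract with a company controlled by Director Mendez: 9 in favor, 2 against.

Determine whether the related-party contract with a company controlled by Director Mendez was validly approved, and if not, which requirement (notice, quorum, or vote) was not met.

Valid — all requirements satisfied.

Notice: 4 days given; 2 required (4 ≥ 2). Satisfied.
Quorum: 14 present (interested directors count toward quorum); quorum is 14. Satisfied.
Vote: the related-party contract with a company controlled by Director Mendez requires four-fifths of the disinterested directors present (14 − 3 = 11). 4/5 of 11 = 8.80, rounded up to 9, so 9 affirmative votes are needed; 9 voted in favor. Satisfied.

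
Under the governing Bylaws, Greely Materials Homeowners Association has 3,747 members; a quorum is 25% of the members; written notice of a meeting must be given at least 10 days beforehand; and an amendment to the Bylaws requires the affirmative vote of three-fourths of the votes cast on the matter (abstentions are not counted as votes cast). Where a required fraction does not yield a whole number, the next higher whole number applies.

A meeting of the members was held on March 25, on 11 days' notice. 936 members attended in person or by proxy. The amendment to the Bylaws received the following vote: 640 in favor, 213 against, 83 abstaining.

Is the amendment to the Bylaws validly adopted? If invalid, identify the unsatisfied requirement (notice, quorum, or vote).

Notice: 11 days given; 10 required. Satisfied.
Quorum: 25% of 3,747 = 936.75, rounded up to 937; 936 present. Not satisfied.
Vote: requires three-fourths of the votes cast (936 − 83 abstaining = 853); 3/4 of 853 = 639.75, rounded up to 640, so 640 needed; 640 in favor. Satisfied.

Invalid — quorum requirement not satisfied.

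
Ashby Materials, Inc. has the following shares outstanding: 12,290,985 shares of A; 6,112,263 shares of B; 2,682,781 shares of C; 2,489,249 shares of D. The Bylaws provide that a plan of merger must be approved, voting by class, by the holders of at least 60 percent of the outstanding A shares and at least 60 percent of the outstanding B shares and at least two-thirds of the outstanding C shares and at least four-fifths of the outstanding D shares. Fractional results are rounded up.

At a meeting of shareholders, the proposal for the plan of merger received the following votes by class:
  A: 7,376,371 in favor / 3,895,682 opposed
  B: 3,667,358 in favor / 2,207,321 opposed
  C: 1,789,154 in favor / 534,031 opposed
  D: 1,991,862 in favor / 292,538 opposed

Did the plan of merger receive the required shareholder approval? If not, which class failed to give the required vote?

Approved — every class gave the required vote.

A: 3/5 of 12290985 = 7374591; 7,374,591 required, 7,376,371 in favor — approved.
B: 3/5 of 6112263 = 3667357.80, rounded up to 3667358; 3,667,358 required, 3,667,358 in favor — approved.
C: 2/3 of 2682781 = 1788520.67, rounded up to 1788521; 1,788,521 required, 1,789,154 in favor — approved.
D: 4/5 of 2489249 = 1991399.20, rounded up to 1991400; 1,991,400 required, 1,991,862 in favor — approved.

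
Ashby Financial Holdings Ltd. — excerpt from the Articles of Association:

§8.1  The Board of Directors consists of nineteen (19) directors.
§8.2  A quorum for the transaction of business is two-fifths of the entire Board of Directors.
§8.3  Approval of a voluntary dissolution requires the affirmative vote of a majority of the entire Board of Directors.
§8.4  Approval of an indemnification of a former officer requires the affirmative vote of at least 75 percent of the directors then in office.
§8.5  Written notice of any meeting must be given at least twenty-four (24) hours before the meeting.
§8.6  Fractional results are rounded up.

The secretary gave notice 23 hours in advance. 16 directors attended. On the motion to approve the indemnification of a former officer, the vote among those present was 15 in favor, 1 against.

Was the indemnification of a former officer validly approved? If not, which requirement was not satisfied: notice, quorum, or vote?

Invalid — notice requirement not satisfied.

Notice: 23 hours given; 24 required (23 < 24). Not satisfied.
Quorum: 16 present; quorum is 8. Satisfied.
Vote: the indemnification of a former officer requires three-fourths of the directors then in office (19). 3/4 of 19 = 14.25, rounded up to 15, so 15 affirmative votes are needed; 15 voted in favor. Satisfied.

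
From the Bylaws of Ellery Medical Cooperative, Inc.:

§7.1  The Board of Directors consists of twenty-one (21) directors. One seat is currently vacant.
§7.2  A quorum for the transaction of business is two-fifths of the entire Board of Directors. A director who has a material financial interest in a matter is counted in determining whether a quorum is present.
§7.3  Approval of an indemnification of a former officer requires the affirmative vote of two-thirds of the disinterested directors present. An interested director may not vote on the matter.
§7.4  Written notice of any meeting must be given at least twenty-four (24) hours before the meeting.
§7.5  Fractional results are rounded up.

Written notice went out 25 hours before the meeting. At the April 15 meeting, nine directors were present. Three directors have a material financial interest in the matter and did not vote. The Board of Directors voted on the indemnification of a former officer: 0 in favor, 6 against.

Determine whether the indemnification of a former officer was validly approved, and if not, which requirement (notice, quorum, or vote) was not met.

Invalid — vote requirement not satisfied.

Notice: 25 hours given; 24 required (25 ≥ 24). Satisfied.
Quorum: 9 present (interested directors count toward quorum); quorum is 9. Satisfied.
Vote: the indemnification of a former officer requires two-thirds of the disinterested directors present (9 − 3 = 6). 2/3 of 6 = 4, so 4 affirmative votes are needed; 0 voted in favor. Not satisfied.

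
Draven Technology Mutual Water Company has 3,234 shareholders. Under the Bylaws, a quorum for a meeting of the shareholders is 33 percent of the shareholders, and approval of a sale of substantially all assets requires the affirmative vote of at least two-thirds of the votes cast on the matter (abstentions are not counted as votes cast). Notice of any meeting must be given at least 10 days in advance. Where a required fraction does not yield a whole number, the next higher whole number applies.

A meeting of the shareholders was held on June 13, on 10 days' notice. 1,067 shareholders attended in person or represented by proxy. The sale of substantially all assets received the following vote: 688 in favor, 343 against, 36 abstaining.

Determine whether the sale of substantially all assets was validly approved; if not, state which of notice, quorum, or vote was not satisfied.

Invalid — quorum requirement not satisfied.

Notice: 10 days given; 10 required. Satisfied.
Quorum: 33% of 3,234 = 1,067.22, rounded up to 1,068; 1,067 present. Not satisfied.
Vote: requires two-thirds of the votes cast (1,067 − 36 abstaining = 1,031); 2/3 of 1031 = 687.33, rounded up to 688, so 688 needed; 688 in favor. Satisfied.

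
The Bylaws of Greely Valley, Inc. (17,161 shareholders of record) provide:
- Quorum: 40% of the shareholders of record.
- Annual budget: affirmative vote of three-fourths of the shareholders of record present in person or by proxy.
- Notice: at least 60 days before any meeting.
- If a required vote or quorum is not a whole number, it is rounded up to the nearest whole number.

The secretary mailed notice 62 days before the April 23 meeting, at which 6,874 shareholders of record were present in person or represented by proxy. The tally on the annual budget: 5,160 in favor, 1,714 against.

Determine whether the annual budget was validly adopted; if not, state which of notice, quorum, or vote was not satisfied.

Notice: 62 days given; 60 required. Satisfied.
Quorum: 40% of 17,161 = 6,864.40, rounded up to 6,865; 6,874 present. Satisfied.
Vote: requires three-fourths of those present (6,874); 3/4 of 6874 = 5155.50, rounded up to 5156, so 5,156 needed; 5,160 in favor. Satisfied.

Valid — all requirements satisfied.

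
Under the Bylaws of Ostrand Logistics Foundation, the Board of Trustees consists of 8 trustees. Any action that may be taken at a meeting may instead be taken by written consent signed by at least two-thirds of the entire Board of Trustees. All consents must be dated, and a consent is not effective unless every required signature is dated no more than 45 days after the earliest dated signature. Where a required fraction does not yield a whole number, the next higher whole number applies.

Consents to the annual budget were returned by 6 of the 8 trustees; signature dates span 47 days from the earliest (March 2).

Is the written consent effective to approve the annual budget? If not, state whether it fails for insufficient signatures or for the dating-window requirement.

Signatures required: at least two-thirds of 8 — 2/3 of 8 = 5.33, rounded up to 6, so 6 needed; 6 signed. Sufficient.
Dating window: the latest signature is 47 days after the earliest; the limit is 45 days. Outside the window.

Not effective — dating-window requirement not satisfied.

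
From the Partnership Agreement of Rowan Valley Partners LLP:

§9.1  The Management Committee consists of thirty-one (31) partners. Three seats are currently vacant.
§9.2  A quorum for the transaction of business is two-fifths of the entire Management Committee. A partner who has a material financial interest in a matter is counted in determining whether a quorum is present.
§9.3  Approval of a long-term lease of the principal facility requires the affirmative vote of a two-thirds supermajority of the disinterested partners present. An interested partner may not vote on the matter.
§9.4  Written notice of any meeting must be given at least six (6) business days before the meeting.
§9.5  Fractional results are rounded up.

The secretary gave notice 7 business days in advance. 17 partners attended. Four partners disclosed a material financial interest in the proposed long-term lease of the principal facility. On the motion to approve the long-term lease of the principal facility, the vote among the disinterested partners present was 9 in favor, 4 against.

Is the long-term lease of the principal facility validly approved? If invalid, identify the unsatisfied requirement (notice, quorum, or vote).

Notice: 7 business days given; 6 required (7 ≥ 6). Satisfied.
Quorum: 17 present (interested partners count toward quorum); quorum is 13. Satisfied.
Vote: the long-term lease of the principal facility requires two-thirds of the disinterested partners present (17 − 4 = 13). 2/3 of 13 = 8.67, rounded up to 9, so 9 affirmative votes are needed; 9 voted in favor. Satisfied.

Valid — all requirements satisfied.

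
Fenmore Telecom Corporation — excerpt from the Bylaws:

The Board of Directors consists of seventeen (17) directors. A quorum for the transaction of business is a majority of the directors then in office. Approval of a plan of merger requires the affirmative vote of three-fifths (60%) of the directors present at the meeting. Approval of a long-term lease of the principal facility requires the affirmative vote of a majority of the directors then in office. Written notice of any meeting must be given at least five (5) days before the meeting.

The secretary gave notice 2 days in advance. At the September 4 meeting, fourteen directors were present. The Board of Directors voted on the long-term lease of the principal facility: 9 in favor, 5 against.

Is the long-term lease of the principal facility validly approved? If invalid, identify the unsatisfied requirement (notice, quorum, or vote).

Invalid — notice requirement not satisfied.

Notice: 2 days given; 5 required (2 < 5). Not satisfied.
Quorum: 14 present; quorum is 9. Satisfied.
Vote: the long-term lease of the principal facility requires a majority of the directors then in office (17). A majority of 17 is 9, so 9 affirmative votes are needed; 9 voted in favor. Satisfied.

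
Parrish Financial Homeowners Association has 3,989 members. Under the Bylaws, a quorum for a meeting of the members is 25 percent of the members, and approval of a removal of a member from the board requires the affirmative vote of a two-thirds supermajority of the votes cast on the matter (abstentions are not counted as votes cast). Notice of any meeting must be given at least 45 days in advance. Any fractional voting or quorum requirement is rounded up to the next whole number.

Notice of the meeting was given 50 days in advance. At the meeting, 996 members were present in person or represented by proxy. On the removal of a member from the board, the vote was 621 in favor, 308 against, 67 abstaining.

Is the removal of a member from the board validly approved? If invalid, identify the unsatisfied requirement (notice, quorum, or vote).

Notice: 50 days given; 45 required. Satisfied.
Quorum: 25% of 3,989 = 997.25, rounded up to 998; 996 present. Not satisfied.
Vote: requires two-thirds of the votes cast (996 − 67 abstaining = 929); 2/3 of 929 = 619.33, rounded up to 620, so 620 needed; 621 in favor. Satisfied.

Invalid — quorum requirement not satisfied.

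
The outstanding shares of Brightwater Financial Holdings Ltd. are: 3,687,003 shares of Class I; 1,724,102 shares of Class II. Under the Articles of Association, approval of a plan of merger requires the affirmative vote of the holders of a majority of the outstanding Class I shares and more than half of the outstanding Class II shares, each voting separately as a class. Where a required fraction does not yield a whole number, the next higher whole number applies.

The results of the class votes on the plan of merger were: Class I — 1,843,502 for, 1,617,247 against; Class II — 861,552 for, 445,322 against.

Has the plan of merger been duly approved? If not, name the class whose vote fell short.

Not approved — the Class II shares did not give the required vote.

Class I: a majority of 3687003 is 1843502; 1,843,502 required, 1,843,502 in favor — approved.
Class II: a majority of 1724102 is 862052; 862,052 required, 861,552 in favor — not approved.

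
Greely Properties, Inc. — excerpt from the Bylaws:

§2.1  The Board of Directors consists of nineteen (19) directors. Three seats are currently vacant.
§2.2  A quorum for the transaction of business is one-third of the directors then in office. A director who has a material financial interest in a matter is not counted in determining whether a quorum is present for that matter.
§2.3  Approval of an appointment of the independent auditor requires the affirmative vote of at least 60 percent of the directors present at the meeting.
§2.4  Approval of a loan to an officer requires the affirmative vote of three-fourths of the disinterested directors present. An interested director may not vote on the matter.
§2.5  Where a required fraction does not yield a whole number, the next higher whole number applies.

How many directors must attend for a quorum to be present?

1/3 of 16 = 5.33, rounded up to 6.

6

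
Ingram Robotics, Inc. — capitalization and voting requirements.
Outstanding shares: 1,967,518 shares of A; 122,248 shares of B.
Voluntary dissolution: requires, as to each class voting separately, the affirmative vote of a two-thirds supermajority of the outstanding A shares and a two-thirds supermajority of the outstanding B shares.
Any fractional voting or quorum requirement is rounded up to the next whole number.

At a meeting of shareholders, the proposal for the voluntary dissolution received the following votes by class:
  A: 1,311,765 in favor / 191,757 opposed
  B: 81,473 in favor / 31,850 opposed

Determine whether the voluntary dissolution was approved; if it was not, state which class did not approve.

A: 2/3 of 1967518 = 1311678.67, rounded up to 1311679; 1,311,679 required, 1,311,765 in favor — approved.
B: 2/3 of 122248 = 81498.67, rounded up to 81499; 81,499 required, 81,473 in favor — not approved.

Not approved — the B shares did not give the required vote.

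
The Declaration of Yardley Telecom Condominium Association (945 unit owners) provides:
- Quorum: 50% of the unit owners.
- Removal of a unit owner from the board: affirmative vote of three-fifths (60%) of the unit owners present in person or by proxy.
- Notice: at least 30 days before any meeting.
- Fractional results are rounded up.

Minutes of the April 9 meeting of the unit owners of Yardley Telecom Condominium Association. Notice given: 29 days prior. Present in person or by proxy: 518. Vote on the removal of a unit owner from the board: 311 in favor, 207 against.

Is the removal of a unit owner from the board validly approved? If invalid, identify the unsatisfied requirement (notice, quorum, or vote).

Invalid — notice requirement not satisfied.

Notice: 29 days given; 30 required. Not satisfied.
Quorum: 50% of 945 = 472.50, rounded up to 473; 518 present. Satisfied.
Vote: requires three-fifths of those present (518); 3/5 of 518 = 310.80, rounded up to 311, so 311 needed; 311 in favor. Satisfied.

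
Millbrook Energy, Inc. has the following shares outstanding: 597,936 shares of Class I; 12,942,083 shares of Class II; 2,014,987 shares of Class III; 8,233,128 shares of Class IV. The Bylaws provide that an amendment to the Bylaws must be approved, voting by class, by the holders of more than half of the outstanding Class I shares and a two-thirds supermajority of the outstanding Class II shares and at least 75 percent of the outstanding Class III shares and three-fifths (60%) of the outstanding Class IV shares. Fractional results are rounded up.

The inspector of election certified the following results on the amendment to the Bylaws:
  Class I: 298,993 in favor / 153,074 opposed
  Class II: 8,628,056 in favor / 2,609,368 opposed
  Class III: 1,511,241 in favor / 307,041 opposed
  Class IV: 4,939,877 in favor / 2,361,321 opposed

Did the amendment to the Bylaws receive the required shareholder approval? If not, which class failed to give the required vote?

Class I: a majority of 597936 is 298969; 298,969 required, 298,993 in favor — approved.
Class II: 2/3 of 12942083 = 8628055.33, rounded up to 8628056; 8,628,056 required, 8,628,056 in favor — approved.
Class III: 3/4 of 2014987 = 1511240.25, rounded up to 1511241; 1,511,241 required, 1,511,241 in favor — approved.
Class IV: 3/5 of 8233128 = 4939876.80, rounded up to 4939877; 4,939,877 required, 4,939,877 in favor — approved.

Approved — every class gave the required vote.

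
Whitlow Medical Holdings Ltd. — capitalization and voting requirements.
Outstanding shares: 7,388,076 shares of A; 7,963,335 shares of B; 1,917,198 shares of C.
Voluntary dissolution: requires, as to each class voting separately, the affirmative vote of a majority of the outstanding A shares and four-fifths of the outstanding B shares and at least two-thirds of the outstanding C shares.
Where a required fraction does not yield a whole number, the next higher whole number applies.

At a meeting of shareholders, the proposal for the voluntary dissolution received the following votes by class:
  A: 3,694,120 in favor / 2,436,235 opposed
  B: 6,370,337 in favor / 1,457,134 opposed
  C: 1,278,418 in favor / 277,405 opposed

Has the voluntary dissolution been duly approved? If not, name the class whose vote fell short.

A: a majority of 7388076 is 3694039; 3,694,039 required, 3,694,120 in favor — approved.
B: 4/5 of 7963335 = 6370668; 6,370,668 required, 6,370,337 in favor — not approved.
C: 2/3 of 1917198 = 1278132; 1,278,132 required, 1,278,418 in favor — approved.

Not approved — the B shares did not give the required vote.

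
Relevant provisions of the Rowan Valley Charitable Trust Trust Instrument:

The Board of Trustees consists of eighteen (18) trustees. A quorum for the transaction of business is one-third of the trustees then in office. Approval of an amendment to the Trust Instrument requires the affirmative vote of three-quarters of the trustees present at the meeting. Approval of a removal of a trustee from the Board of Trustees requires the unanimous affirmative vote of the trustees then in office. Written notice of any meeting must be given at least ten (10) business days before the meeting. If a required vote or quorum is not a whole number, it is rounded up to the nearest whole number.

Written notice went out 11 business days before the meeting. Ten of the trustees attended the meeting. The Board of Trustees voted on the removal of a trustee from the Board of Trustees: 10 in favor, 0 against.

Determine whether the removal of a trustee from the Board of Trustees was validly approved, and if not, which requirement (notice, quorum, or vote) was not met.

Notice: 11 business days given; 10 required (11 ≥ 10). Satisfied.
Quorum: 10 present; quorum is 6. Satisfied.
Vote: the removal of a trustee from the Board of Trustees requires the unanimous vote of the trustees then in office (18). Unanimous means all 18, so 18 affirmative votes are needed; 10 voted in favor. Not satisfied.

Invalid — vote requirement not satisfied.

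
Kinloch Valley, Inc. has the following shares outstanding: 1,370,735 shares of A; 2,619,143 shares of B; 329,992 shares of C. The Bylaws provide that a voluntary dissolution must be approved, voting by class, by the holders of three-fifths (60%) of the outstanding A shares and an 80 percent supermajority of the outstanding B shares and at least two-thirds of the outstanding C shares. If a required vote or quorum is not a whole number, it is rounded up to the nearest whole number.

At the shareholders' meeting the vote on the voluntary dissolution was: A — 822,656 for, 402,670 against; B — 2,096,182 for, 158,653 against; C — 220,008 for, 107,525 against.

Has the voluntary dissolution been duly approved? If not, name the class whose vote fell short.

Approved — every class gave the required vote.

A: 3/5 of 1370735 = 822441; 822,441 required, 822,656 in favor — approved.
B: 4/5 of 2619143 = 2095314.40, rounded up to 2095315; 2,095,315 required, 2,096,182 in favor — approved.
C: 2/3 of 329992 = 219994.67, rounded up to 219995; 219,995 required, 220,008 in favor — approved.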